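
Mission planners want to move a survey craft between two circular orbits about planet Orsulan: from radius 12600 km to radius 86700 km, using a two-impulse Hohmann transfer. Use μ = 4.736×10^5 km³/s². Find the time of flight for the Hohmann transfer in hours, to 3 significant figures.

Transfer-ellipse semi-major axis a_t = (r₁ + r₂)/2 = (12600 + 86700)/2 = 49650 km.
Half the transfer-orbit period gives t = π√(a_t³/μ) = 50500 s.
Converting: 50500 s ÷ 3600 s/hour = 14.0 hours.

t = 14.0 hours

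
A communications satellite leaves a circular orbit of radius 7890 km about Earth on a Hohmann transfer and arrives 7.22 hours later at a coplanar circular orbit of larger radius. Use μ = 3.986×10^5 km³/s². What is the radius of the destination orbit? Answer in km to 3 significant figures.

r₂ = 52300 km

Transfer time t = 7.22 hours = 25992 s, and t = π√(a_t³/μ).
So a_t = (μ t²/π²)^(1/3) = (3.986×10^5 × (25992)² / π²)^(1/3) = 30105 km.
Since a_t = (r₁ + r₂)/2, r₂ = 2a_t − r₁ = 2×30105 − 7890 = 52320 km.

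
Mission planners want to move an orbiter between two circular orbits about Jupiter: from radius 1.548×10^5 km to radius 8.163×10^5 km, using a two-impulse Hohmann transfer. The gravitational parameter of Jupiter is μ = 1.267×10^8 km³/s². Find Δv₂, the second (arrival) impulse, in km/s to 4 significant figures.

Δv₂ = 5.424 km/s

Transfer-ellipse semi-major axis a_t = (r₁ + r₂)/2 = (1.548×10^5 + 8.163×10^5)/2 = 4.8555×10^5 km.
On the circular orbit at r = 8.163×10^5 km, v_c = √(μ/r) = 12.4584 km/s.
Vis-viva on the transfer ellipse at r = 8.163×10^5 km gives v_t = √[μ(2/r − 1/a_t)] = 7.03448 km/s.
Δv₂ = |v_t − v_c| = |7.03448 − 12.4584| = 5.424 km/s.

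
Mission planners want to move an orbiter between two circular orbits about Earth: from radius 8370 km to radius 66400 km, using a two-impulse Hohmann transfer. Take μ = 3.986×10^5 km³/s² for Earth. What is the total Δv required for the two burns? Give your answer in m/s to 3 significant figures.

Δv = 3590 m/s

Transfer-ellipse semi-major axis a_t = (r₁ + r₂)/2 = (8370 + 66400)/2 = 37385 km.
Circular speed at r₁: v₁ = √(μ/r₁) = √(3.986×10^5/8370) = 6.901 km/s.
On the transfer ellipse at r₁, vis-viva gives v_p = √[μ(2/r₁ − 1/a_t)] = 9.197 km/s.
First burn Δv₁ = |v_p − v₁| = 2.296 km/s.
Circular speed at r₂: v₂ = √(μ/r₂) = 2.450 km/s.
Transfer-orbit speed at r₂: v_a = √[μ(2/r₂ − 1/a_t)] = 1.159 km/s.
Second burn Δv₂ = |v₂ − v_a| = 1.291 km/s.
Δv = Δv₁ + Δv₂ = 2.296 + 1.291 = 3.587 km/s.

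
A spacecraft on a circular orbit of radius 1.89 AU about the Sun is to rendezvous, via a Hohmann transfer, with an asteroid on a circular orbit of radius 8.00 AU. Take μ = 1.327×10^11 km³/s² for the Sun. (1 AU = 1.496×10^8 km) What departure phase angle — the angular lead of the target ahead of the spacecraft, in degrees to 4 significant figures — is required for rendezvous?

In km: r₁ = 1.89 × 1.496×10^8 = 2.82744×10^8 km; r₂ = 8.00 × 1.496×10^8 = 1.1968×10^9 km.
Transfer-ellipse semi-major axis a_t = (r₁ + r₂)/2 = (2.82744×10^8 + 1.1968×10^9)/2 = 7.39772×10^8 km.
Transfer time t = π√(a_t³/μ) = 1.73525×10^8 s.
The target's mean motion on its circular orbit is ω₂ = √(μ/r₂³) = 8.79839×10^-9 rad/s.
Angle swept by the target during transfer: ω₂·t = 1.52674 rad = 87.48°.
The spacecraft traverses 180° on the transfer ellipse, so the target must lead by 180° − 87.48° = 92.52°.

φ = 92.52°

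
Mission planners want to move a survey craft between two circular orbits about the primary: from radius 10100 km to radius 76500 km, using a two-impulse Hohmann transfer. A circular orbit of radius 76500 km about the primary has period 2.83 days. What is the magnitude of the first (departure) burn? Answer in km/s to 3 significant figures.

From Kepler's third law T² = 4π²r³/μ at r = 76500 km, T = 2.83 days = 2.83 × 86400 s = 2.44512×10^5 s: μ = 4π²r³/T² = 2.95627×10^5 km³/s².
Transfer-ellipse semi-major axis a_t = (r₁ + r₂)/2 = (10100 + 76500)/2 = 43300 km.
On the circular orbit at r = 10100 km, v_c = √(μ/r) = 5.410 km/s.
Vis-viva on the transfer ellipse at r = 10100 km gives v_t = √[μ(2/r − 1/a_t)] = 7.191 km/s.
Δv₁ = |v_t − v_c| = |7.191 − 5.410| = 1.781 km/s.

Δv₁ = 1.78 km/s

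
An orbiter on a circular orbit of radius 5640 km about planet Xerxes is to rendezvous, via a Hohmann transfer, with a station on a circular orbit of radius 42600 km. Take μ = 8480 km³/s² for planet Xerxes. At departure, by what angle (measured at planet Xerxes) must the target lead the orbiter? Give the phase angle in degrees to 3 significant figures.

φ = 103°

Semi-major axis of the transfer orbit: a_t = (5640 + 42600)/2 = 24120 km.
The half-period of the transfer ellipse is t = π√(a_t³/μ) = 1.2780×10^5 s.
Target angular speed ω₂ = √(μ/r₂³) = 1.0473×10^-5 rad/s.
Angle swept by the target during transfer: ω₂·t = 1.33845 rad = 76.69°.
Arrival is 180° from departure on the ellipse, so φ = 180° − 76.69° = 103°.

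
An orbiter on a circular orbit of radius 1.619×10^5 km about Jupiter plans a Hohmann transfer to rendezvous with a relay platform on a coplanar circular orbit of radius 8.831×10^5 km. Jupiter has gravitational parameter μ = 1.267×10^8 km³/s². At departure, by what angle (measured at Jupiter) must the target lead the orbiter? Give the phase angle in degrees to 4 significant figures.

The Hohmann ellipse has a_t = (r₁ + r₂)/2 = 5.225×10^5 km.
The half-period of the transfer ellipse is t = π√(a_t³/μ) = 1.0541×10^5 s.
The target's mean motion on its circular orbit is ω₂ = √(μ/r₂³) = 1.3564×10^-5 rad/s.
Angle swept by the target during transfer: ω₂·t = 1.4298 rad = 81.92°.
Arrival is 180° from departure on the ellipse, so φ = 180° − 81.92° = 98.08°.

φ = 98.08°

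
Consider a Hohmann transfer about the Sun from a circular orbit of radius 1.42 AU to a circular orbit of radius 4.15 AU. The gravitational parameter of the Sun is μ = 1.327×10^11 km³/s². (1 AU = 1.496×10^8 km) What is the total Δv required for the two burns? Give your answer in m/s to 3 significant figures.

Δv = 9700 m/s

In km: r₁ = 1.42 × 1.496×10^8 = 2.12432×10^8 km; r₂ = 4.15 × 1.496×10^8 = 6.2084×10^8 km.
The Hohmann ellipse has a_t = (r₁ + r₂)/2 = 4.16636×10^8 km.
Circular speed at r₁: v₁ = √(μ/r₁) = √(1.327×10^11/2.12432×10^8) = 24.9934 km/s.
Transfer-orbit speed at r₁ (vis-viva): v_p = √[μ(2/r₁ − 1/a_t)] = 30.5096 km/s.
First burn Δv₁ = |v_p − v₁| = 5.516 km/s.
At r₂, v₂ = √(μ/r₂) = 14.620 km/s.
Transfer-orbit speed at r₂: v_a = √[μ(2/r₂ − 1/a_t)] = 10.439 km/s.
Second burn Δv₂ = |v₂ − v_a| = 4.181 km/s.
Δv = Δv₁ + Δv₂ = 5.516 + 4.181 = 9.697 km/s.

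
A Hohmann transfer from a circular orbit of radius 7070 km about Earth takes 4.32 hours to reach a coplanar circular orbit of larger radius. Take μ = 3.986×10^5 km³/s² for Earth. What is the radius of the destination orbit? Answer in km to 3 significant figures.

Transfer time t = 4.32 hours = 15552 s, and t = π√(a_t³/μ).
So a_t = (μ t²/π²)^(1/3) = (3.986×10^5 × (15552)² / π²)^(1/3) = 21377 km.
Since a_t = (r₁ + r₂)/2, r₂ = 2a_t − r₁ = 2×21377 − 7070 = 35684 km.

r₂ = 35700 km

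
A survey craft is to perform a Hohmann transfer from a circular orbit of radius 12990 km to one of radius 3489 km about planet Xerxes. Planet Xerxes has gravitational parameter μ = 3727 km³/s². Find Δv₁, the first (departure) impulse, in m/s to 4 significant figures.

Semi-major axis of the transfer orbit: a_t = (12990 + 3489)/2 = 8239.5 km.
On the circular orbit at r = 12990 km, v_c = √(μ/r) = 0.53564 km/s.
Vis-viva on the transfer ellipse at r = 12990 km gives v_t = √[μ(2/r − 1/a_t)] = 0.34856 km/s.
Δv₁ = |v_t − v_c| = |0.34856 − 0.53564| = 0.1871 km/s.

Δv₁ = 187.1 m/s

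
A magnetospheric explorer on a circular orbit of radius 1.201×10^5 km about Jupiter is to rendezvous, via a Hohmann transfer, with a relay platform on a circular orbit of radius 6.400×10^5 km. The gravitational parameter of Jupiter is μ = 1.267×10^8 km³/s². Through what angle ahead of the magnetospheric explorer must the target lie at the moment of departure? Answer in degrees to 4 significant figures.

Transfer-ellipse semi-major axis a_t = (r₁ + r₂)/2 = (1.201×10^5 + 6.400×10^5)/2 = 3.8005×10^5 km.
The half-period of the transfer ellipse is t = π√(a_t³/μ) = 65392 s.
Target angular speed ω₂ = √(μ/r₂³) = 2.1985×10^-5 rad/s.
Angle swept by the target during transfer: ω₂·t = 1.4376 rad = 82.37°.
Arrival is 180° from departure on the ellipse, so φ = 180° − 82.37° = 97.63°.

φ = 97.63°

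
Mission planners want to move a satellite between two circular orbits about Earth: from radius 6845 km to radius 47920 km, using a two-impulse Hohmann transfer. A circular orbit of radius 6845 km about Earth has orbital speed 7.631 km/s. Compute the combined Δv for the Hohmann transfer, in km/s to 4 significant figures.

From the circular-orbit relation v² = μ/r at r = 6845 km: μ = v²r = (7.631)² × 6845 = 3.98599×10^5 km³/s².
Transfer-ellipse semi-major axis a_t = (r₁ + r₂)/2 = (6845 + 47920)/2 = 27382.5 km.
Circular speed at r₁: v₁ = √(μ/r₁) = √(3.98599×10^5/6845) = 7.6310 km/s.
Transfer-orbit speed at r₁ (v² = μ(2/r − 1/a)): v_p = √[μ(2/r₁ − 1/a_t)] = 10.095 km/s.
First burn Δv₁ = |v_p − v₁| = 2.464 km/s.
At r₂, v₂ = √(μ/r₂) = 2.884 km/s.
Transfer-orbit speed at r₂: v_a = √[μ(2/r₂ − 1/a_t)] = 1.442 km/s.
Second burn Δv₂ = |v₂ − v_a| = 1.442 km/s.
Total Δv = Δv₁ + Δv₂ = 3.906 km/s.

Δv = 3.906 km/s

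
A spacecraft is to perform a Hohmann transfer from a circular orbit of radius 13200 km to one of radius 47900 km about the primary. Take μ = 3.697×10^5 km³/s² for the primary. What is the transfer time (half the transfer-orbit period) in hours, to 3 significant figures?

t = 7.66 hours

Transfer-ellipse semi-major axis a_t = (r₁ + r₂)/2 = (13200 + 47900)/2 = 30550 km.
Half the transfer-orbit period gives t = π√(a_t³/μ) = 27590 s.
Converting: 27590 s ÷ 3600 s/hour = 7.66 hours.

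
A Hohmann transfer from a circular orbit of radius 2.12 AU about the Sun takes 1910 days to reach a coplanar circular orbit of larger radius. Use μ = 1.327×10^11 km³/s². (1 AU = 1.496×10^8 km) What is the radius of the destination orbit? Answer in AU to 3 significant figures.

In km: r₁ = 2.12 × 1.496×10^8 = 3.17152×10^8 km.
Transfer time t = 1910 days = 1.65024×10^8 s, and t = π√(a_t³/μ).
So a_t = (μ t²/π²)^(1/3) = (1.327×10^11 × (1.65024×10^8)² / π²)^(1/3) = 7.1541×10^8 km.
Since a_t = (r₁ + r₂)/2, r₂ = 2a_t − r₁ = 2×7.1541×10^8 − 3.17152×10^8 = 1.113668×10^9 km.
In AU: r₂ = 1.113668×10^9 / 1.496×10^8 = 7.44 AU.

r₂ = 7.44 AU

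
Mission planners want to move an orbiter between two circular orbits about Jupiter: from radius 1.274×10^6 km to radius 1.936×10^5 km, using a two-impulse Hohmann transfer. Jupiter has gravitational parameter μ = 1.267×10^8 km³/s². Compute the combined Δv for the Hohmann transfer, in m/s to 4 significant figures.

Δv = 12980 m/s

Semi-major axis of the transfer orbit: a_t = (1.274×10^6 + 1.936×10^5)/2 = 7.338×10^5 km.
Circular speed at r₁: v₁ = √(μ/r₁) = √(1.267×10^8/1.274×10^6) = 9.972 km/s.
Transfer-orbit speed at r₁ (vis-viva): v_a = √[μ(2/r₁ − 1/a_t)] = 5.122 km/s.
First burn Δv₁ = |v_a − v₁| = 4.850 km/s.
Circular speed at r₂: v₂ = √(μ/r₂) = 25.582 km/s.
Transfer-orbit speed at r₂: v_p = √[μ(2/r₂ − 1/a_t)] = 33.708 km/s.
Second burn Δv₂ = |v₂ − v_p| = 8.126 km/s.
Δv = Δv₁ + Δv₂ = 4.850 + 8.126 = 12.98 km/s.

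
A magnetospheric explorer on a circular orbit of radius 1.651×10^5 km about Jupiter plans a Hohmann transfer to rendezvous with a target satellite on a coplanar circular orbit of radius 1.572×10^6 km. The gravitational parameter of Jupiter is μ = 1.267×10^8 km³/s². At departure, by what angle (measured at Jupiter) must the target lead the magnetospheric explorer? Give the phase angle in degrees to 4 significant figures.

φ = 106.1°

Semi-major axis of the transfer orbit: a_t = (1.651×10^5 + 1.572×10^6)/2 = 8.6855×10^5 km.
The half-period of the transfer ellipse is t = π√(a_t³/μ) = 2.2592×10^5 s.
The target's mean motion on its circular orbit is ω₂ = √(μ/r₂³) = 5.7110×10^-6 rad/s.
Angle swept by the target during transfer: ω₂·t = 1.2902 rad = 73.92°.
The magnetospheric explorer traverses 180° on the transfer ellipse, so the target must lead by 180° − 73.92° = 106.1°.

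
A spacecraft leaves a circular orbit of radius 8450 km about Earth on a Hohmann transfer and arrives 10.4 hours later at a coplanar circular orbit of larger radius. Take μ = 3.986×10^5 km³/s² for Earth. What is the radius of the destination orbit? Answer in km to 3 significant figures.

r₂ = 68300 km

Transfer time t = 10.4 hours = 37440 s, and t = π√(a_t³/μ).
So a_t = (μ t²/π²)^(1/3) = (3.986×10^5 × (37440)² / π²)^(1/3) = 38398 km.
Since a_t = (r₁ + r₂)/2, r₂ = 2a_t − r₁ = 2×38398 − 8450 = 68346 km.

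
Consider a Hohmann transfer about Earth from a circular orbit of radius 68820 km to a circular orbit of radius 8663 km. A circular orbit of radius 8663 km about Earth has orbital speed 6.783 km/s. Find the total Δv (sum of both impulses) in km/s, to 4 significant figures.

Δv = 3.526 km/s

From the circular-orbit relation v² = μ/r at r = 8663 km: μ = v²r = (6.783)² × 8663 = 3.98577×10^5 km³/s².
Transfer-ellipse semi-major axis a_t = (r₁ + r₂)/2 = (68820 + 8663)/2 = 38741.5 km.
Circular speed at r₁: v₁ = √(μ/r₁) = √(3.98577×10^5/68820) = 2.407 km/s.
On the transfer ellipse at r₁, vis-viva equation gives v_a = √[μ(2/r₁ − 1/a_t)] = 1.138 km/s.
First burn Δv₁ = |v_a − v₁| = 1.269 km/s.
At r₂, v₂ = √(μ/r₂) = 6.783 km/s.
Transfer-orbit speed at r₂: v_p = √[μ(2/r₂ − 1/a_t)] = 9.040 km/s.
Second burn Δv₂ = |v₂ − v_p| = 2.257 km/s.
Δv = Δv₁ + Δv₂ = 1.269 + 2.257 = 3.526 km/s.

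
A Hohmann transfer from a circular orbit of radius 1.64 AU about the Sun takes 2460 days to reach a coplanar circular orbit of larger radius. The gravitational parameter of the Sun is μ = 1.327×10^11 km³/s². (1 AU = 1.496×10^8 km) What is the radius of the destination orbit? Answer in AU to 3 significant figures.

In km: r₁ = 1.64 × 1.496×10^8 = 2.45344×10^8 km.
Transfer time t = 2460 days = 2.12544×10^8 s, and t = π√(a_t³/μ).
So a_t = (μ t²/π²)^(1/3) = (1.327×10^11 × (2.12544×10^8)² / π²)^(1/3) = 8.4688×10^8 km.
Since a_t = (r₁ + r₂)/2, r₂ = 2a_t − r₁ = 2×8.4688×10^8 − 2.45344×10^8 = 1.448416×10^9 km.
In AU: r₂ = 1.448416×10^9 / 1.496×10^8 = 9.68 AU.

r₂ = 9.68 AU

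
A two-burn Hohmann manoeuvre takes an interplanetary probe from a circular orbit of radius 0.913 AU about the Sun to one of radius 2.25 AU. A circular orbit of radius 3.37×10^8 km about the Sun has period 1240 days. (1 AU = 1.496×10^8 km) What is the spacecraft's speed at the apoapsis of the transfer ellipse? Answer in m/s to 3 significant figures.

From Kepler's third law T² = 4π²r³/μ at r = 3.37×10^8 km, T = 1240 days = 1240 × 86400 s = 1.07136×10^8 s: μ = 4π²r³/T² = 1.31637×10^11 km³/s².
In km: r₁ = 0.913 × 1.496×10^8 = 1.365848×10^8 km; r₂ = 2.25 × 1.496×10^8 = 3.366×10^8 km.
Semi-major axis of the transfer orbit: a_t = (1.365848×10^8 + 3.366×10^8)/2 = 2.365924×10^8 km.
The apoapsis of the transfer ellipse is at r = 3.366×10^8 km.
Applying v² = μ(2/r − 1/a_t): v = 15.03 km/s.

v = 15000 m/s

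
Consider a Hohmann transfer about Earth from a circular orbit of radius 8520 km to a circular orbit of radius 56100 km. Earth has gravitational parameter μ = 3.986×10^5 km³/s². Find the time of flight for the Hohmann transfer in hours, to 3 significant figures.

Transfer-ellipse semi-major axis a_t = (r₁ + r₂)/2 = (8520 + 56100)/2 = 32310 km.
By Kepler's third law the transfer-orbit period is T = 2π√(a_t³/μ), so t = T/2 = 28900 s.
Converting: 28900 s ÷ 3600 s/hour = 8.03 hours.

t = 8.03 hours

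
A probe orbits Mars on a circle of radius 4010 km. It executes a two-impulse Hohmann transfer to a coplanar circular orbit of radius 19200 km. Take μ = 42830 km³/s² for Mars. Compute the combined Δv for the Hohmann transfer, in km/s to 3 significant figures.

Δv = 1.55 km/s

Transfer-ellipse semi-major axis a_t = (r₁ + r₂)/2 = (4010 + 19200)/2 = 11605 km.
At r₁ the circular-orbit speed is v₁ = √(μ/r₁) = 3.26815 km/s.
On the transfer ellipse at r₁, vis-viva equation gives v_p = √[μ(2/r₁ − 1/a_t)] = 4.20368 km/s.
First burn Δv₁ = |v_p − v₁| = 0.9355 km/s.
At r₂, v₂ = √(μ/r₂) = 1.4936 km/s.
Transfer-orbit speed at r₂: v_a = √[μ(2/r₂ − 1/a_t)] = 0.87796 km/s.
Second burn Δv₂ = |v₂ − v_a| = 0.6156 km/s.
Total Δv = Δv₁ + Δv₂ = 1.551 km/s.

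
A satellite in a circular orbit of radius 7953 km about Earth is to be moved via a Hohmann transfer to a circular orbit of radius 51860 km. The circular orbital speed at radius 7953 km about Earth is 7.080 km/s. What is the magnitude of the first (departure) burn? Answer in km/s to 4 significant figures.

From the circular-orbit relation v² = μ/r at r = 7953 km: μ = v²r = (7.080)² × 7953 = 3.98655×10^5 km³/s².
Transfer-ellipse semi-major axis a_t = (r₁ + r₂)/2 = (7953 + 51860)/2 = 29906.5 km.
Circular speed at r = 7953 km: v_c = √(μ/r) = 7.080 km/s.
Vis-viva on the transfer ellipse at r = 7953 km gives v_t = √[μ(2/r − 1/a_t)] = 9.323 km/s.
Δv₁ = |v_t − v_c| = |9.323 − 7.080| = 2.243 km/s.

Δv₁ = 2.243 km/s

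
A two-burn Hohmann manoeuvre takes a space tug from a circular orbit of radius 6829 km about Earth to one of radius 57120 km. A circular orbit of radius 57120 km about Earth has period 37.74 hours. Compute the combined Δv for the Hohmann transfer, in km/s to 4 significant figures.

From Kepler's third law T² = 4π²r³/μ at r = 57120 km, T = 37.74 hours = 37.74 × 3600 s = 1.35864×10^5 s: μ = 4π²r³/T² = 3.98580×10^5 km³/s².
Transfer-ellipse semi-major axis a_t = (r₁ + r₂)/2 = (6829 + 57120)/2 = 31974.5 km.
At r₁ the circular-orbit speed is v₁ = √(μ/r₁) = 7.6398 km/s.
Transfer-orbit speed at r₁ (vis-viva equation): v_p = √[μ(2/r₁ − 1/a_t)] = 10.211 km/s.
First burn Δv₁ = |v_p − v₁| = 2.571 km/s.
At r₂, v₂ = √(μ/r₂) = 2.642 km/s.
Transfer-orbit speed at r₂: v_a = √[μ(2/r₂ − 1/a_t)] = 1.221 km/s.
Second burn Δv₂ = |v₂ − v_a| = 1.421 km/s.
Total Δv = Δv₁ + Δv₂ = 3.992 km/s.

Δv = 3.992 km/s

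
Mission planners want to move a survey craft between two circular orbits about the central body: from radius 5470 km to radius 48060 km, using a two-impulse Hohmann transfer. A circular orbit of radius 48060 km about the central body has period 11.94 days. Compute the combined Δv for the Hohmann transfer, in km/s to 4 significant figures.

From Kepler's third law T² = 4π²r³/μ at r = 48060 km, T = 11.94 days = 11.94 × 86400 s = 1.031616×10^6 s: μ = 4π²r³/T² = 4117.89 km³/s².
The Hohmann ellipse has a_t = (r₁ + r₂)/2 = 26765 km.
Circular speed at r₁: v₁ = √(μ/r₁) = √(4117.89/5470) = 0.867648 km/s.
Transfer-orbit speed at r₁ (vis-viva equation): v_p = √[μ(2/r₁ − 1/a_t)] = 1.16266 km/s.
First burn Δv₁ = |v_p − v₁| = 0.2950 km/s.
Circular speed at r₂: v₂ = √(μ/r₂) = 0.2927 km/s.
Transfer-orbit speed at r₂: v_a = √[μ(2/r₂ − 1/a_t)] = 0.1323 km/s.
Second burn Δv₂ = |v₂ − v_a| = 0.1604 km/s.
Total Δv = Δv₁ + Δv₂ = 0.4554 km/s.

Δv = 0.4554 km/s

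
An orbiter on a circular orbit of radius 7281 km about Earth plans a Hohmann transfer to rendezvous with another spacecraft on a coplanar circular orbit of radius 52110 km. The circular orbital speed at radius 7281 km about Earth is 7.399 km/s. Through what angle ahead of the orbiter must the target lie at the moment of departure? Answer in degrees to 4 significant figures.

φ = 102.6°

From the circular-orbit relation v² = μ/r at r = 7281 km: μ = v²r = (7.399)² × 7281 = 3.98600×10^5 km³/s².
The Hohmann ellipse has a_t = (r₁ + r₂)/2 = 29695.5 km.
The half-period of the transfer ellipse is t = π√(a_t³/μ) = 25463.45 s.
Target angular speed ω₂ = √(μ/r₂³) = 5.307462×10^-5 rad/s.
Angle swept by the target during transfer: ω₂·t = 1.35146 rad = 77.43°.
The orbiter traverses 180° on the transfer ellipse, so the target must lead by 180° − 77.43° = 102.6°.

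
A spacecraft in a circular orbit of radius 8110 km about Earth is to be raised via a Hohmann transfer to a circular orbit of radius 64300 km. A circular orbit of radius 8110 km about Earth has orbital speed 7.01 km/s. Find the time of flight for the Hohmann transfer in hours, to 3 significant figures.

t = 9.52 hours

From the circular-orbit relation v² = μ/r at r = 8110 km: μ = v²r = (7.01)² × 8110 = 3.98526×10^5 km³/s².
The Hohmann ellipse has a_t = (r₁ + r₂)/2 = 36205 km.
Transfer time t = π√(a_t³/μ) = π√((36205)³ / 3.98526×10^5) = 34280 s.
Converting: 34280 s ÷ 3600 s/hour = 9.52 hours.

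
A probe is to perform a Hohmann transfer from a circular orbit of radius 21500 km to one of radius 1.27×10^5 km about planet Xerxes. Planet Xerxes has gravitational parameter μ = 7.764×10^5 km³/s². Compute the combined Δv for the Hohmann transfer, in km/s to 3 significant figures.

Δv = 2.99 km/s

The Hohmann ellipse has a_t = (r₁ + r₂)/2 = 74250 km.
At r₁ the circular-orbit speed is v₁ = √(μ/r₁) = 6.009 km/s.
On the transfer ellipse at r₁, vis-viva gives v_p = √[μ(2/r₁ − 1/a_t)] = 7.859 km/s.
First burn Δv₁ = |v_p − v₁| = 1.850 km/s.
Circular speed at r₂: v₂ = √(μ/r₂) = 2.4725 km/s.
Transfer-orbit speed at r₂: v_a = √[μ(2/r₂ − 1/a_t)] = 1.3305 km/s.
Second burn Δv₂ = |v₂ − v_a| = 1.142 km/s.
Δv = Δv₁ + Δv₂ = 1.850 + 1.142 = 2.992 km/s.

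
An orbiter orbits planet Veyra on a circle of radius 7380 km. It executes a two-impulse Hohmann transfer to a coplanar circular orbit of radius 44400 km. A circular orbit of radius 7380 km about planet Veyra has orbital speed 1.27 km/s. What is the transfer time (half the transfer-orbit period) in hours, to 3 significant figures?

t = 33.3 hours

From the circular-orbit relation v² = μ/r at r = 7380 km: μ = v²r = (1.27)² × 7380 = 11903.2 km³/s².
Transfer-ellipse semi-major axis a_t = (r₁ + r₂)/2 = (7380 + 44400)/2 = 25890 km.
By Kepler's third law the transfer-orbit period is T = 2π√(a_t³/μ), so t = T/2 = 1.200×10^5 s.
Converting: 1.200×10^5 s ÷ 3600 s/hour = 33.3 hours.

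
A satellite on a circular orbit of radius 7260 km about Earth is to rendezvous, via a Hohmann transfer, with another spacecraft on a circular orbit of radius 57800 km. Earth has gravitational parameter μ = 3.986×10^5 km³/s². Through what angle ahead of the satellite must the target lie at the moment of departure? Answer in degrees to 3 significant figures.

Semi-major axis of the transfer orbit: a_t = (7260 + 57800)/2 = 32530 km.
Transfer time t = π√(a_t³/μ) = 29195 s.
Target angular speed ω₂ = √(μ/r₂³) = 4.5434×10^-5 rad/s.
Angle swept by the target during transfer: ω₂·t = 1.3264 rad = 76.00°.
Arrival is 180° from departure on the ellipse, so φ = 180° − 76.00° = 104°.

φ = 104°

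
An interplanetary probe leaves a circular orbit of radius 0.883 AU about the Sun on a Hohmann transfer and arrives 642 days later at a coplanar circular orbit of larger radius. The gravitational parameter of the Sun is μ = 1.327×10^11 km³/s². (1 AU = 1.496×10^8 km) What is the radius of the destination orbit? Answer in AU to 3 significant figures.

r₂ = 3.74 AU

In km: r₁ = 0.883 × 1.496×10^8 = 1.320968×10^8 km.
Transfer time t = 642 days = 5.54688×10^7 s, and t = π√(a_t³/μ).
So a_t = (μ t²/π²)^(1/3) = (1.327×10^11 × (5.54688×10^7)² / π²)^(1/3) = 3.4585×10^8 km.
Since a_t = (r₁ + r₂)/2, r₂ = 2a_t − r₁ = 2×3.4585×10^8 − 1.320968×10^8 = 5.596032×10^8 km.
In AU: r₂ = 5.596032×10^8 / 1.496×10^8 = 3.74 AU.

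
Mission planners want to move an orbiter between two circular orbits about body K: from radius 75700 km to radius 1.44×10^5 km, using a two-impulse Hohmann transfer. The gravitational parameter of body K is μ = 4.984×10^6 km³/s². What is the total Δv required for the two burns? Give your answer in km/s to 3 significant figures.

Semi-major axis of the transfer orbit: a_t = (75700 + 1.440×10^5)/2 = 1.0985×10^5 km.
At r₁ the circular-orbit speed is v₁ = √(μ/r₁) = 8.114 km/s.
Transfer-orbit speed at r₁ (v² = μ(2/r − 1/a)): v_p = √[μ(2/r₁ − 1/a_t)] = 9.290 km/s.
First burn Δv₁ = |v_p − v₁| = 1.176 km/s.
At r₂, v₂ = √(μ/r₂) = 5.8831 km/s.
Transfer-orbit speed at r₂: v_a = √[μ(2/r₂ − 1/a_t)] = 4.8838 km/s.
Second burn Δv₂ = |v₂ − v_a| = 0.9993 km/s.
Total Δv = Δv₁ + Δv₂ = 2.175 km/s.

Δv = 2.18 km/s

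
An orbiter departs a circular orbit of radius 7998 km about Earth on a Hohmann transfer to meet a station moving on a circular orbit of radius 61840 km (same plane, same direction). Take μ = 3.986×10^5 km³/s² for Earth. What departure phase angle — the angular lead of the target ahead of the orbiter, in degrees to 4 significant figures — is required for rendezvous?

φ = 103.6°

The Hohmann ellipse has a_t = (r₁ + r₂)/2 = 34919 km.
Transfer time t = π√(a_t³/μ) = 32470 s.
Target angular speed ω₂ = √(μ/r₂³) = 4.105×10^-5 rad/s.
Angle swept by the target during transfer: ω₂·t = 1.333 rad = 76.38°.
The orbiter traverses 180° on the transfer ellipse, so the target must lead by 180° − 76.38° = 103.6°.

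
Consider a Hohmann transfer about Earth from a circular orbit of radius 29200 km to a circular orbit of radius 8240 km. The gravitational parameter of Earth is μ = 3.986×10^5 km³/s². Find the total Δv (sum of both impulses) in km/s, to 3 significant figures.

Δv = 2.97 km/s

The Hohmann ellipse has a_t = (r₁ + r₂)/2 = 18720 km.
Circular speed at r₁: v₁ = √(μ/r₁) = √(3.986×10^5/29200) = 3.6947 km/s.
Transfer-orbit speed at r₁ (v² = μ(2/r − 1/a)): v_a = √[μ(2/r₁ − 1/a_t)] = 2.4513 km/s.
First burn Δv₁ = |v_a − v₁| = 1.2434 km/s.
Circular speed at r₂: v₂ = √(μ/r₂) = 6.95513 km/s.
Transfer-orbit speed at r₂: v_p = √[μ(2/r₂ − 1/a_t)] = 8.68647 km/s.
Second burn Δv₂ = |v₂ − v_p| = 1.7313 km/s.
Total Δv = Δv₁ + Δv₂ = 2.975 km/s.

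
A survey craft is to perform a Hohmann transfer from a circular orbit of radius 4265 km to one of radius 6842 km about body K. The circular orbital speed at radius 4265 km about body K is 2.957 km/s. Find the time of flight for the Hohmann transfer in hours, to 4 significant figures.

t = 1.870 hours

From the circular-orbit relation v² = μ/r at r = 4265 km: μ = v²r = (2.957)² × 4265 = 37292.5 km³/s².
The Hohmann ellipse has a_t = (r₁ + r₂)/2 = 5553.5 km.
By Kepler's third law the transfer-orbit period is T = 2π√(a_t³/μ), so t = T/2 = 6733 s.
Converting: 6733 s ÷ 3600 s/hour = 1.870 hours.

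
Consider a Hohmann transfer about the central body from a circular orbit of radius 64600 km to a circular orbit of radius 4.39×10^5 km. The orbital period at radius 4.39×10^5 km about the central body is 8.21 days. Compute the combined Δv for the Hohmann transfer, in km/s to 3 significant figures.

Δv = 5.17 km/s

From Kepler's third law T² = 4π²r³/μ at r = 4.39×10^5 km, T = 8.21 days = 8.21 × 86400 s = 7.09344×10^5 s: μ = 4π²r³/T² = 6.63803×10^6 km³/s².
The Hohmann ellipse has a_t = (r₁ + r₂)/2 = 2.518×10^5 km.
At r₁ the circular-orbit speed is v₁ = √(μ/r₁) = 10.137 km/s.
Transfer-orbit speed at r₁ (vis-viva): v_p = √[μ(2/r₁ − 1/a_t)] = 13.385 km/s.
First burn Δv₁ = |v_p − v₁| = 3.248 km/s.
At r₂, v₂ = √(μ/r₂) = 3.889 km/s.
Transfer-orbit speed at r₂: v_a = √[μ(2/r₂ − 1/a_t)] = 1.970 km/s.
Second burn Δv₂ = |v₂ − v_a| = 1.919 km/s.
Total Δv = Δv₁ + Δv₂ = 5.167 km/s.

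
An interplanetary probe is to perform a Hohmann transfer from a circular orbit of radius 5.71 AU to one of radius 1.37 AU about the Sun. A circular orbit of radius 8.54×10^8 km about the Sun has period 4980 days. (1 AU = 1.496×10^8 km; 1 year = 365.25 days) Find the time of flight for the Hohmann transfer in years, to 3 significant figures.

From Kepler's third law T² = 4π²r³/μ at r = 8.54×10^8 km, T = 4980 days = 4980 × 86400 s = 4.30272×10^8 s: μ = 4π²r³/T² = 1.32815×10^11 km³/s².
In km: r₁ = 5.71 × 1.496×10^8 = 8.54216×10^8 km; r₂ = 1.37 × 1.496×10^8 = 2.04952×10^8 km.
Transfer-ellipse semi-major axis a_t = (r₁ + r₂)/2 = (8.54216×10^8 + 2.04952×10^8)/2 = 5.29584×10^8 km.
By Kepler's third law the transfer-orbit period is T = 2π√(a_t³/μ), so t = T/2 = 1.051×10^8 s.
Converting: 1.051×10^8 s ÷ 3.15576×10^7 s/year (365.25 × 86400) = 3.33 years.

t = 3.33 years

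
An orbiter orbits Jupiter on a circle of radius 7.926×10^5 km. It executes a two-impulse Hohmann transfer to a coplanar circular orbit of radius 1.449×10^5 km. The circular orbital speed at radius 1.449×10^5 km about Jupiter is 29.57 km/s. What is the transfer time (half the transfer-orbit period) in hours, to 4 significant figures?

t = 24.88 hours

From the circular-orbit relation v² = μ/r at r = 1.449×10^5 km: μ = v²r = (29.57)² × 1.449×10^5 = 1.26698×10^8 km³/s².
Transfer-ellipse semi-major axis a_t = (r₁ + r₂)/2 = (7.926×10^5 + 1.449×10^5)/2 = 4.6875×10^5 km.
By Kepler's third law the transfer-orbit period is T = 2π√(a_t³/μ), so t = T/2 = 89570 s.
Converting: 89570 s ÷ 3600 s/hour = 24.88 hours.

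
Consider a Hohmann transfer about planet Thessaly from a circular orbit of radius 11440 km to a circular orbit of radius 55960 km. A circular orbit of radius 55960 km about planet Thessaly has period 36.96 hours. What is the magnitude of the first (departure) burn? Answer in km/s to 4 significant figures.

From Kepler's third law T² = 4π²r³/μ at r = 55960 km, T = 36.96 hours = 36.96 × 3600 s = 1.33056×10^5 s: μ = 4π²r³/T² = 3.90772×10^5 km³/s².
The Hohmann ellipse has a_t = (r₁ + r₂)/2 = 33700 km.
On the circular orbit at r = 11440 km, v_c = √(μ/r) = 5.8445 km/s.
Transfer-orbit speed at the same r (vis-viva, a = a_t): v_t = √[μ(2/r − 1/a_t)] = 7.5314 km/s.
Δv₁ = |v_t − v_c| = |7.5314 − 5.8445| = 1.687 km/s.

Δv₁ = 1.687 km/s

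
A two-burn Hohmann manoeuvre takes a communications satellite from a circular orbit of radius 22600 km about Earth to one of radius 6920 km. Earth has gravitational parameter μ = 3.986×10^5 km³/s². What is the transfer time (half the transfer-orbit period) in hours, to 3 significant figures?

t = 2.48 hours

Semi-major axis of the transfer orbit: a_t = (22600 + 6920)/2 = 14760 km.
Half the transfer-orbit period gives t = π√(a_t³/μ) = 8923 s.
Converting: 8923 s ÷ 3600 s/hour = 2.48 hours.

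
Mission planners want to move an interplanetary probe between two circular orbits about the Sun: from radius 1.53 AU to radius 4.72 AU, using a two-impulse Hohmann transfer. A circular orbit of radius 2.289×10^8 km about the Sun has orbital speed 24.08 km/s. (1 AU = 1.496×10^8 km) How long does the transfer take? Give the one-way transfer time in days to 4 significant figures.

t = 1009 days

From the circular-orbit relation v² = μ/r at r = 2.289×10^8 km: μ = v²r = (24.08)² × 2.289×10^8 = 1.32727×10^11 km³/s².
In km: r₁ = 1.53 × 1.496×10^8 = 2.28888×10^8 km; r₂ = 4.72 × 1.496×10^8 = 7.06112×10^8 km.
The Hohmann ellipse has a_t = (r₁ + r₂)/2 = 4.675×10^8 km.
By Kepler's third law the transfer-orbit period is T = 2π√(a_t³/μ), so t = T/2 = 8.717×10^7 s.
Converting: 8.717×10^7 s ÷ 86400 s/day = 1009 days.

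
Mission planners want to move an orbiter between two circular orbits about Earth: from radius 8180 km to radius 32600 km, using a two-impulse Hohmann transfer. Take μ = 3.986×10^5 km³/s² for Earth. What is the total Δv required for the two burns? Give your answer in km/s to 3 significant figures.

Δv = 3.13 km/s

Transfer-ellipse semi-major axis a_t = (r₁ + r₂)/2 = (8180 + 32600)/2 = 20390 km.
Circular speed at r₁: v₁ = √(μ/r₁) = √(3.986×10^5/8180) = 6.981 km/s.
Transfer-orbit speed at r₁ (vis-viva equation): v_p = √[μ(2/r₁ − 1/a_t)] = 8.827 km/s.
First burn Δv₁ = |v_p − v₁| = 1.846 km/s.
Circular speed at r₂: v₂ = √(μ/r₂) = 3.497 km/s.
Transfer-orbit speed at r₂: v_a = √[μ(2/r₂ − 1/a_t)] = 2.215 km/s.
Second burn Δv₂ = |v₂ − v_a| = 1.282 km/s.
Δv = Δv₁ + Δv₂ = 1.846 + 1.282 = 3.128 km/s.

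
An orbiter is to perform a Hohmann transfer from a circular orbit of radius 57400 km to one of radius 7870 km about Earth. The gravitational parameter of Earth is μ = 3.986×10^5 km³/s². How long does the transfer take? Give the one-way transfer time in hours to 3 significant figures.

t = 8.15 hours

Transfer-ellipse semi-major axis a_t = (r₁ + r₂)/2 = (57400 + 7870)/2 = 32635 km.
Transfer time t = π√(a_t³/μ) = π√((32635)³ / 3.986×10^5) = 29340 s.
Converting: 29340 s ÷ 3600 s/hour = 8.15 hours.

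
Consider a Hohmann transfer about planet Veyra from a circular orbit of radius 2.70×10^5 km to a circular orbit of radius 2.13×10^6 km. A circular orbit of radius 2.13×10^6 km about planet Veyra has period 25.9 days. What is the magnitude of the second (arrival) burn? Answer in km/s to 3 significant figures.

Δv₂ = 3.14 km/s

From Kepler's third law T² = 4π²r³/μ at r = 2.13×10^6 km, T = 25.9 days = 25.9 × 86400 s = 2.23776×10^6 s: μ = 4π²r³/T² = 7.61854×10^7 km³/s².
Transfer-ellipse semi-major axis a_t = (r₁ + r₂)/2 = (2.700×10^5 + 2.130×10^6)/2 = 1.200×10^6 km.
Circular speed at r = 2.130×10^6 km: v_c = √(μ/r) = 5.981 km/s.
Vis-viva on the transfer ellipse at r = 2.130×10^6 km gives v_t = √[μ(2/r − 1/a_t)] = 2.837 km/s.
Δv₂ = |v_t − v_c| = |2.837 − 5.981| = 3.144 km/s.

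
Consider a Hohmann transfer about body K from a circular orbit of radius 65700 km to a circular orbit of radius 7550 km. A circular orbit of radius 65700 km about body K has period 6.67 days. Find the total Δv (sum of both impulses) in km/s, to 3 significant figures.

From Kepler's third law T² = 4π²r³/μ at r = 65700 km, T = 6.67 days = 6.67 × 86400 s = 5.76288×10^5 s: μ = 4π²r³/T² = 33711.4 km³/s².
Semi-major axis of the transfer orbit: a_t = (65700 + 7550)/2 = 36625 km.
Circular speed at r₁: v₁ = √(μ/r₁) = √(33711.4/65700) = 0.7163 km/s.
On the transfer ellipse at r₁, v² = μ(2/r − 1/a) gives v_a = √[μ(2/r₁ − 1/a_t)] = 0.3252 km/s.
First burn Δv₁ = |v_a − v₁| = 0.3911 km/s.
At r₂, v₂ = √(μ/r₂) = 2.11307 km/s.
Transfer-orbit speed at r₂: v_p = √[μ(2/r₂ − 1/a_t)] = 2.83015 km/s.
Second burn Δv₂ = |v₂ − v_p| = 0.7171 km/s.
Total Δv = Δv₁ + Δv₂ = 1.108 km/s.

Δv = 1.11 km/s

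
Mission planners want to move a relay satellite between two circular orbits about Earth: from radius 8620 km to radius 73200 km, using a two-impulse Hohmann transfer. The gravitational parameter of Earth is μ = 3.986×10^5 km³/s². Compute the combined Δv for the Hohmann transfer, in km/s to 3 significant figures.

Semi-major axis of the transfer orbit: a_t = (8620 + 73200)/2 = 40910 km.
Circular speed at r₁: v₁ = √(μ/r₁) = √(3.986×10^5/8620) = 6.800 km/s.
Transfer-orbit speed at r₁ (vis-viva equation): v_p = √[μ(2/r₁ − 1/a_t)] = 9.096 km/s.
First burn Δv₁ = |v_p − v₁| = 2.296 km/s.
Circular speed at r₂: v₂ = √(μ/r₂) = 2.3335 km/s.
Transfer-orbit speed at r₂: v_a = √[μ(2/r₂ − 1/a_t)] = 1.0712 km/s.
Second burn Δv₂ = |v₂ − v_a| = 1.262 km/s.
Δv = Δv₁ + Δv₂ = 2.296 + 1.262 = 3.558 km/s.

Δv = 3.56 km/s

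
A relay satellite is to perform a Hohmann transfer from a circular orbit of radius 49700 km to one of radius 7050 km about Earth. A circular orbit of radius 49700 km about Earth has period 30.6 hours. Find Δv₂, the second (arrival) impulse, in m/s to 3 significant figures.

Δv₂ = 2430 m/s

From Kepler's third law T² = 4π²r³/μ at r = 49700 km, T = 30.6 hours = 30.6 × 3600 s = 1.1016×10^5 s: μ = 4π²r³/T² = 3.99375×10^5 km³/s².
Transfer-ellipse semi-major axis a_t = (r₁ + r₂)/2 = (49700 + 7050)/2 = 28375 km.
Circular speed at r = 7050 km: v_c = √(μ/r) = 7.52655 km/s.
Transfer-orbit speed at the same r (vis-viva, a = a_t): v_t = √[μ(2/r − 1/a_t)] = 9.96108 km/s.
Δv₂ = |v_t − v_c| = |9.96108 − 7.52655| = 2.435 km/s.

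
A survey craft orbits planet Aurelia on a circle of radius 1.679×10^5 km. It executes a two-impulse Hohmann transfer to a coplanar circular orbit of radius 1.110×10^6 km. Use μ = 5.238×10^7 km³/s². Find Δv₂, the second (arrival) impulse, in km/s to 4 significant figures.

Δv₂ = 3.348 km/s

Semi-major axis of the transfer orbit: a_t = (1.679×10^5 + 1.110×10^6)/2 = 6.3895×10^5 km.
Circular speed at r = 1.110×10^6 km: v_c = √(μ/r) = 6.869 km/s.
Transfer-orbit speed at the same r (vis-viva, a = a_t): v_t = √[μ(2/r − 1/a_t)] = 3.521 km/s.
Δv₂ = |v_t − v_c| = |3.521 − 6.869| = 3.348 km/s.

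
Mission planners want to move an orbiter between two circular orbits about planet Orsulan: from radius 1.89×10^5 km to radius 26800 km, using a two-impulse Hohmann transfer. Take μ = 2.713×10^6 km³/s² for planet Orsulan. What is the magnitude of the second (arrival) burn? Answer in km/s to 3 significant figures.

Transfer-ellipse semi-major axis a_t = (r₁ + r₂)/2 = (1.890×10^5 + 26800)/2 = 1.079×10^5 km.
On the circular orbit at r = 26800 km, v_c = √(μ/r) = 10.061 km/s.
Vis-viva on the transfer ellipse at r = 26800 km gives v_t = √[μ(2/r − 1/a_t)] = 13.316 km/s.
Δv₂ = |v_t − v_c| = |13.316 − 10.061| = 3.255 km/s.

Δv₂ = 3.25 km/s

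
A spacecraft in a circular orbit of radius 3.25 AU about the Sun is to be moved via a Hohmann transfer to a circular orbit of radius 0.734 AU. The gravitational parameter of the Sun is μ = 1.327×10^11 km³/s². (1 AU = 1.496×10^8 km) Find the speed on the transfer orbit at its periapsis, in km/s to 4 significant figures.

In km: r₁ = 3.25 × 1.496×10^8 = 4.862×10^8 km; r₂ = 0.734 × 1.496×10^8 = 1.098064×10^8 km.
Semi-major axis of the transfer orbit: a_t = (4.862×10^8 + 1.098064×10^8)/2 = 2.980032×10^8 km.
The periapsis of the transfer ellipse is at r = 1.098064×10^8 km.
Applying v² = μ(2/r − 1/a_t): v = 44.40 km/s.

v = 44.40 km/s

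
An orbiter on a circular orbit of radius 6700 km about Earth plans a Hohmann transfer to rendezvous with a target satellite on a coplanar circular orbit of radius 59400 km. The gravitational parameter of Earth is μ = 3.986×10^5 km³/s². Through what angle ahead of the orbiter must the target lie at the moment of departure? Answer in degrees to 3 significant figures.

φ = 105°

Transfer-ellipse semi-major axis a_t = (r₁ + r₂)/2 = (6700 + 59400)/2 = 33050 km.
The half-period of the transfer ellipse is t = π√(a_t³/μ) = 29900 s.
Target angular speed ω₂ = √(μ/r₂³) = 4.361×10^-5 rad/s.
Angle swept by the target during transfer: ω₂·t = 1.304 rad = 74.71°.
Arrival is 180° from departure on the ellipse, so φ = 180° − 74.71° = 105°.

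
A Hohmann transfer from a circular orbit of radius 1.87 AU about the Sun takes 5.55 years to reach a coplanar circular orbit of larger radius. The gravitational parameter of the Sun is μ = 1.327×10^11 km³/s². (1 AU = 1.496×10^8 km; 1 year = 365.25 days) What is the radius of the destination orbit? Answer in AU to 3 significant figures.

r₂ = 8.08 AU

In km: r₁ = 1.87 × 1.496×10^8 = 2.79752×10^8 km.
Transfer time t = 5.55 years × 365.25 × 86400 s = 1.7514468×10^8 s, and t = π√(a_t³/μ).
So a_t = (μ t²/π²)^(1/3) = (1.327×10^11 × (1.7514468×10^8)² / π²)^(1/3) = 7.4437×10^8 km.
Since a_t = (r₁ + r₂)/2, r₂ = 2a_t − r₁ = 2×7.4437×10^8 − 2.79752×10^8 = 1.208988×10^9 km.
In AU: r₂ = 1.208988×10^9 / 1.496×10^8 = 8.08 AU.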